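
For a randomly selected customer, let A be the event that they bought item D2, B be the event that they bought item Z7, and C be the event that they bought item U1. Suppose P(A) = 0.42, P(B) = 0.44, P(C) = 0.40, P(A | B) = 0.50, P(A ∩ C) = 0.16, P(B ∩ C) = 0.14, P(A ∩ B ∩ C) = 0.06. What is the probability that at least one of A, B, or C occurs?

P(A ∩ B) = P(B)·P(A|B) = 0.44 × 0.50 = 0.22
By inclusion–exclusion:
P(A ∪ B ∪ C) = 0.42 + 0.44 + 0.40 − 0.22 − 0.16 − 0.14 + 0.06 = 0.80

0.80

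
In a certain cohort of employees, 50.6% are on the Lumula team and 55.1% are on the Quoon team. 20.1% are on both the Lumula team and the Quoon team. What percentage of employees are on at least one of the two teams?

85.6%

P(at least one) = 50.6 + 55.1 − 20.1 = 85.6%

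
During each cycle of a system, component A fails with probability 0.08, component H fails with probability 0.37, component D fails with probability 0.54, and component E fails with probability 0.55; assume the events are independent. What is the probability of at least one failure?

0.8800228

Since the events are independent, P(none) is the product of the individual non-occurrence probabilities.
P(none) = (1 − 0.08) × (1 − 0.37) × (1 − 0.54) × (1 − 0.55) = 0.92 × 0.63 × 0.46 × 0.45 = 0.1199772
P(at least one) = 1 − 0.1199772 = 0.8800228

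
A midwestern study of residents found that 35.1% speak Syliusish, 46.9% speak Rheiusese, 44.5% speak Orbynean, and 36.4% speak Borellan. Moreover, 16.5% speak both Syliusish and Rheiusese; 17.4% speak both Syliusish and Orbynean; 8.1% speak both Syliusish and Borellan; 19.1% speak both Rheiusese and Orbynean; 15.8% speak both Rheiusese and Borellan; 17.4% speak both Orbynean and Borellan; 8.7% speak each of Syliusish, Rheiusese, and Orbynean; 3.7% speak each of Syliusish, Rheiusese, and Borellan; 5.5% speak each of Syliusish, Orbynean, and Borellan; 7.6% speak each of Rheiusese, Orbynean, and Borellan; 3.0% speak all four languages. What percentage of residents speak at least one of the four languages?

Inclusion–exclusion gives
P(union) = 35.1 + 46.9 + 44.5 + 36.4 − 16.5 − 17.4 − 8.1 − 19.1 − 15.8 − 17.4 + 8.7 + 3.7 + 5.5 + 7.6 − 3.0 = 91.1%

91.1%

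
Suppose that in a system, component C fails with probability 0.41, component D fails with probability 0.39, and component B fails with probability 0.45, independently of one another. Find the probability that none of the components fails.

0.197945

P(none) = (1 − 0.41) × (1 − 0.39) × (1 − 0.45) = 0.59 × 0.61 × 0.55 = 0.197945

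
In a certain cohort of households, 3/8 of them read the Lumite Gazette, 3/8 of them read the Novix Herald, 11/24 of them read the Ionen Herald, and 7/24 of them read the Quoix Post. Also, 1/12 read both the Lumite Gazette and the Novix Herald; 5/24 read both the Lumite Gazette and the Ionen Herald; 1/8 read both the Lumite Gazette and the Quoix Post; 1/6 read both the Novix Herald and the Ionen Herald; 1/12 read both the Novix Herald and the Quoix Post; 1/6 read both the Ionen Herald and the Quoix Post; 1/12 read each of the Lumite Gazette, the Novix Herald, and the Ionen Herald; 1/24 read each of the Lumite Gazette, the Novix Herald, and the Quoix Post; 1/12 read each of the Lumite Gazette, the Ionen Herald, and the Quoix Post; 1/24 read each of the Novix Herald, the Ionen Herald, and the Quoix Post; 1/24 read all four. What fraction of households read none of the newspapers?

1/8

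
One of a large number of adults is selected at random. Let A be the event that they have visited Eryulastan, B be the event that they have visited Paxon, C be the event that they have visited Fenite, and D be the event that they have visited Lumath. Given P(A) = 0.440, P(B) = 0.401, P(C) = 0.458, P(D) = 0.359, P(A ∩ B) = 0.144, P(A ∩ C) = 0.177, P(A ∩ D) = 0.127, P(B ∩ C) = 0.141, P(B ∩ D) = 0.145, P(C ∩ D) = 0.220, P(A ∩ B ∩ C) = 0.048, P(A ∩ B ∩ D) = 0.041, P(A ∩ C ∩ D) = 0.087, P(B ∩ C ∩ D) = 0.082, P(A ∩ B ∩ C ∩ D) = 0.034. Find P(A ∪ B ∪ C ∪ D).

Using inclusion–exclusion:
P(A ∪ B ∪ C ∪ D) = 0.440 + 0.401 + 0.458 + 0.359 − 0.144 − 0.177 − 0.127 − 0.141 − 0.145 − 0.220 + 0.048 + 0.041 + 0.087 + 0.082 − 0.034 = 0.928

0.928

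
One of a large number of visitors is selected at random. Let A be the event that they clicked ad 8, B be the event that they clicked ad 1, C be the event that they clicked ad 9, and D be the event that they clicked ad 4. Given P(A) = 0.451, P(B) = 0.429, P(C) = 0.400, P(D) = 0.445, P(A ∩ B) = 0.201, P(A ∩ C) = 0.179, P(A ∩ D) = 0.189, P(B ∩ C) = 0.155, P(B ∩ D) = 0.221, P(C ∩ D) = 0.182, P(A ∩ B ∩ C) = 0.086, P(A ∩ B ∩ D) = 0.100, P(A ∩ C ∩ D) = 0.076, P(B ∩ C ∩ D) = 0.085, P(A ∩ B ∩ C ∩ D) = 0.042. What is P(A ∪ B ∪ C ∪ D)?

0.903

By inclusion–exclusion:
P(A ∪ B ∪ C ∪ D) = 0.451 + 0.429 + 0.400 + 0.445 − 0.201 − 0.179 − 0.189 − 0.155 − 0.221 − 0.182 + 0.086 + 0.100 + 0.076 + 0.085 − 0.042 = 0.903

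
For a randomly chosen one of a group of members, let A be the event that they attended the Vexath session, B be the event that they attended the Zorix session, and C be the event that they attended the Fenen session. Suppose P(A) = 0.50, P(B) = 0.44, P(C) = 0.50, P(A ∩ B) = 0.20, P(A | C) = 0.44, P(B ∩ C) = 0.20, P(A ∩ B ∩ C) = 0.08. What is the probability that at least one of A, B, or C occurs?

0.90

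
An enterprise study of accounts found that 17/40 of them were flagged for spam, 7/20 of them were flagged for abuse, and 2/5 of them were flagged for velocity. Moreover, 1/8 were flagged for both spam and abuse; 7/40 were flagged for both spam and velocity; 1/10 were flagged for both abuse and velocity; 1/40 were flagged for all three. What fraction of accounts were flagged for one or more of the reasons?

By inclusion–exclusion:
P(union) = 17/40 + 7/20 + 2/5 − 1/8 − 7/40 − 1/10 + 1/40 = 4/5

4/5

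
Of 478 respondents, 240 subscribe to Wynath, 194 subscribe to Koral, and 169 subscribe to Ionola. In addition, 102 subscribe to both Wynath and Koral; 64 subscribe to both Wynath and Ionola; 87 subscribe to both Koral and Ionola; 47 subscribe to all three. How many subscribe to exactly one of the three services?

By inclusion–exclusion (exactly-one form):
|exactly one| = 240 + 194 + 169 − 2·102 − 2·64 − 2·87 + 3·47 = 238

238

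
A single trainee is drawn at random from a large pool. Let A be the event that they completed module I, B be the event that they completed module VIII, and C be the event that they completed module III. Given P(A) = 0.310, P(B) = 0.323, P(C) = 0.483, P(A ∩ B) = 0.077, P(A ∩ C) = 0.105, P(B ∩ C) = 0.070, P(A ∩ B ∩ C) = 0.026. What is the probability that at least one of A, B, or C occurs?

0.890

P(A ∪ B ∪ C) = 0.310 + 0.323 + 0.483 − 0.077 − 0.105 − 0.070 + 0.026 = 0.890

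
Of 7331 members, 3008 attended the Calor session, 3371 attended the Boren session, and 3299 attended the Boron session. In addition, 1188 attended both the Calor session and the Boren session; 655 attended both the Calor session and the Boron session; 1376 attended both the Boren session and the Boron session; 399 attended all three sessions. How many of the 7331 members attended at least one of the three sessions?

6858

By inclusion–exclusion:
|at least one| = 3008 + 3371 + 3299 − 1188 − 655 − 1376 + 399 = 6858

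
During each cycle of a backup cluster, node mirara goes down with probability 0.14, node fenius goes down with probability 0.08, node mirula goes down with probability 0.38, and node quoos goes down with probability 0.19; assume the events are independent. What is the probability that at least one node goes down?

0.60265936

P(none) = (1 − 0.14) × (1 − 0.08) × (1 − 0.38) × (1 − 0.19) = 0.86 × 0.92 × 0.62 × 0.81 = 0.39734064
P(at least one) = 1 − 0.39734064 = 0.60265936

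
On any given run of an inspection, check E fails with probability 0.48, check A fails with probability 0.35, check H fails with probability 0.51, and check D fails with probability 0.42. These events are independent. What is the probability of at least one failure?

P(none) = (1 − 0.48) × (1 − 0.35) × (1 − 0.51) × (1 − 0.42) = 0.52 × 0.65 × 0.49 × 0.58 = 0.0960596
P(at least one) = 1 − 0.0960596 = 0.9039404

0.9039404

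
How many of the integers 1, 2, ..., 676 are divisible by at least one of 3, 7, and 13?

By inclusion–exclusion:
floor(676/3) + floor(676/7) + floor(676/13) − floor(676/21) − floor(676/39) − floor(676/91) + floor(676/273) = 225 + 96 + 52 − 32 − 17 − 7 + 2 = 319

319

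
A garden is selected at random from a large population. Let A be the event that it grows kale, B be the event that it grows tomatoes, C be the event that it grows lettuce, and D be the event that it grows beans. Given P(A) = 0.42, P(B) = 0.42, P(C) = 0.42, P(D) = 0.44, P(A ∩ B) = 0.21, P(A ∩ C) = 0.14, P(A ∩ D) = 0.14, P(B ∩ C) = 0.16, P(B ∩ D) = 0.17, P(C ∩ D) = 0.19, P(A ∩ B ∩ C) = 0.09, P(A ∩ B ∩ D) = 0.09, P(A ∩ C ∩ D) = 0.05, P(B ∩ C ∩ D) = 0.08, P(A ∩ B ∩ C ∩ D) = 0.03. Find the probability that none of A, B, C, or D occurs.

0.03

By inclusion–exclusion:
P(A ∪ B ∪ C ∪ D) = 0.42 + 0.42 + 0.42 + 0.44 − 0.21 − 0.14 − 0.14 − 0.16 − 0.17 − 0.19 + 0.09 + 0.09 + 0.05 + 0.08 − 0.03 = 0.97
P(none) = 1 − 0.97 = 0.03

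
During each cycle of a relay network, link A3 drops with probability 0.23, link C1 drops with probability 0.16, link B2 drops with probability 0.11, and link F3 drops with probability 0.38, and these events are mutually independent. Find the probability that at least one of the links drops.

P(none) = (1 − 0.23) × (1 − 0.16) × (1 − 0.11) × (1 − 0.38) = 0.77 × 0.84 × 0.89 × 0.62 = 0.35690424
P(at least one) = 1 − 0.35690424 = 0.64309576

0.64309576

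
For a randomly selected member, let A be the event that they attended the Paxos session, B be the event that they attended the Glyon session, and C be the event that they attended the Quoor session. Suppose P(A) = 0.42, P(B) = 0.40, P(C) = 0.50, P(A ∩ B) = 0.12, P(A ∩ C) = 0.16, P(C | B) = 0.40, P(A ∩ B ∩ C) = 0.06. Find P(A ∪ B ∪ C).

0.94

P(B ∩ C) = P(B)·P(C|B) = 0.40 × 0.40 = 0.16
Apply inclusion-exclusion:
P(A ∪ B ∪ C) = 0.42 + 0.40 + 0.50 − 0.12 − 0.16 − 0.16 + 0.06 = 0.94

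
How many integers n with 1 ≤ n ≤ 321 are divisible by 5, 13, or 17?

⌊321/5⌋ + ⌊321/13⌋ + ⌊321/17⌋ − ⌊321/65⌋ − ⌊321/85⌋ − ⌊321/221⌋ + ⌊321/1105⌋ = 64 + 24 + 18 − 4 − 3 − 1 + 0 = 98

98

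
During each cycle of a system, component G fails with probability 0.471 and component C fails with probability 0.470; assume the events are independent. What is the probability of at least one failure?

Since the events are independent, P(none) is the product of the individual non-occurrence probabilities.
P(none) = (1 − 0.471) × (1 − 0.470) = 0.529 × 0.530 = 0.28037
P(at least one) = 1 − 0.28037 = 0.71963

0.71963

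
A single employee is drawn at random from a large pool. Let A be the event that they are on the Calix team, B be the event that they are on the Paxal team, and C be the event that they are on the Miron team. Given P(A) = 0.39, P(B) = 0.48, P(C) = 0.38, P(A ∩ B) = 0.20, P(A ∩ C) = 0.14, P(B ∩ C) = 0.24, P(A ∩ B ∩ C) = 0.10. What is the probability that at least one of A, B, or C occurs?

By inclusion-exclusion,
P(A ∪ B ∪ C) = 0.39 + 0.48 + 0.38 − 0.20 − 0.14 − 0.24 + 0.10 = 0.77

0.77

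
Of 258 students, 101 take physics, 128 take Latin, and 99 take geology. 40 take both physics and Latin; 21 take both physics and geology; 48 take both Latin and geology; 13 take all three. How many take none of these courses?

26

By inclusion–exclusion:
N(≥1) = 101 + 128 + 99 − 40 − 21 − 48 + 13 = 232
None: 258 − 232 = 26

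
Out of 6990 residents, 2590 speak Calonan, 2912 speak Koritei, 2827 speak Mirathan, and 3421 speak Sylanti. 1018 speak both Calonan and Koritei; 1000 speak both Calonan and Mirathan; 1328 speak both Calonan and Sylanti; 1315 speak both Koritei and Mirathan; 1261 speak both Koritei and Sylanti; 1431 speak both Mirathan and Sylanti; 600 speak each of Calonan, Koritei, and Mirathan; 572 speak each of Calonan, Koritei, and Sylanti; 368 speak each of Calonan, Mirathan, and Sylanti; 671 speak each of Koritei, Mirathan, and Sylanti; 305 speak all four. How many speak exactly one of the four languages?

Using the inclusion–exclusion count for exactly one event:
|exactly one| = 2590 + 2912 + 2827 + 3421 − 2·1018 − 2·1000 − 2·1328 − 2·1315 − 2·1261 − 2·1431 + 3·600 + 3·572 + 3·368 + 3·671 − 4·305 = 2457

2457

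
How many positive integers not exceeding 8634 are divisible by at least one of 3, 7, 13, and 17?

By inclusion-exclusion,
⌊8634/3⌋ + ⌊8634/7⌋ + ⌊8634/13⌋ + ⌊8634/17⌋ − ⌊8634/21⌋ − ⌊8634/39⌋ − ⌊8634/51⌋ − ⌊8634/91⌋ − ⌊8634/119⌋ − ⌊8634/221⌋ + ⌊8634/273⌋ + ⌊8634/357⌋ + ⌊8634/663⌋ + ⌊8634/1547⌋ − ⌊8634/4641⌋ = 2878 + 1233 + 664 + 507 − 411 − 221 − 169 − 94 − 72 − 39 + 31 + 24 + 13 + 5 − 1 = 4348

4348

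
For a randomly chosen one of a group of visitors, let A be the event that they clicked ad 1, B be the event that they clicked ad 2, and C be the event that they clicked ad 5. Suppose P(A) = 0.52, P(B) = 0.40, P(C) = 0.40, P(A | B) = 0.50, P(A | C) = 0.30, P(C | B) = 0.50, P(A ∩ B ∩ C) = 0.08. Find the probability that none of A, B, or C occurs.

P(A ∩ B) = P(B)·P(A|B) = 0.40 × 0.50 = 0.20
P(A ∩ C) = P(C)·P(A|C) = 0.40 × 0.30 = 0.12
P(B ∩ C) = P(B)·P(C|B) = 0.40 × 0.50 = 0.20
Apply inclusion-exclusion:
P(A ∪ B ∪ C) = 0.52 + 0.40 + 0.40 − 0.20 − 0.12 − 0.20 + 0.08 = 0.88
P(none) = 1 − 0.88 = 0.12

0.12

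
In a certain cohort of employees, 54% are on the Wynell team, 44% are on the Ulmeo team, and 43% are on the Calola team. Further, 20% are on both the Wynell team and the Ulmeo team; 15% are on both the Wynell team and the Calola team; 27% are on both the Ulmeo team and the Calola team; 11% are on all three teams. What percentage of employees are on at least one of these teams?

P(at least one) = 54 + 44 + 43 − 20 − 15 − 27 + 11 = 90%

90%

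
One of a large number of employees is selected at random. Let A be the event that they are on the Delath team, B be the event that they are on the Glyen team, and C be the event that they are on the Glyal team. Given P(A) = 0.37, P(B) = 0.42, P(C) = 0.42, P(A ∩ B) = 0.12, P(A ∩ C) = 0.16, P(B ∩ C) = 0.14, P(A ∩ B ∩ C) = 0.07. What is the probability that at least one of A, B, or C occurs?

0.86

By inclusion–exclusion:
P(A ∪ B ∪ C) = 0.37 + 0.42 + 0.42 − 0.12 − 0.16 − 0.14 + 0.07 = 0.86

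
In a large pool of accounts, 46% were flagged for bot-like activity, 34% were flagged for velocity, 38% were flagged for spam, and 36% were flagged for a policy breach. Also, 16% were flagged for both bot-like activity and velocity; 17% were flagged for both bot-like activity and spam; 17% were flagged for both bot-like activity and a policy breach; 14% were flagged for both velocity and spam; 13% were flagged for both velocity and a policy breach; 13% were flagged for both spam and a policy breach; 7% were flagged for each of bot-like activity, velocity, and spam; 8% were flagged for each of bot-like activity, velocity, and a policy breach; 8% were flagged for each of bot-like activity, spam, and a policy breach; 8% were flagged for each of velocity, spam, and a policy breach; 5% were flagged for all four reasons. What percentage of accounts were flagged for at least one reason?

90%

P(at least one) = 46 + 34 + 38 + 36 − 16 − 17 − 17 − 14 − 13 − 13 + 7 + 8 + 8 + 8 − 5 = 90%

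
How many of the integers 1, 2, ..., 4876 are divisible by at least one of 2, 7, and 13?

Apply inclusion-exclusion:
⌊4876/2⌋ + ⌊4876/7⌋ + ⌊4876/13⌋ − ⌊4876/14⌋ − ⌊4876/26⌋ − ⌊4876/91⌋ + ⌊4876/182⌋ = 2438 + 696 + 375 − 348 − 187 − 53 + 26 = 2947

2947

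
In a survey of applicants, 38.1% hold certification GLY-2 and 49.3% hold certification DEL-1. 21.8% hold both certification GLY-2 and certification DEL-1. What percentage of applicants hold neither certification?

P(≥1) = 38.1 + 49.3 − 21.8 = 65.6%
P(none) = 100% − 65.6% = 34.4%

34.4%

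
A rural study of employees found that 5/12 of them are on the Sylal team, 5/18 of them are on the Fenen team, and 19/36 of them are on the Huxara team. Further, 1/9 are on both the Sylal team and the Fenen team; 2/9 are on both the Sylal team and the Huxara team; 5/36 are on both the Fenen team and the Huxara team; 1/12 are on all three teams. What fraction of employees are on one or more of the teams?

5/6

Using inclusion–exclusion:
P(union) = 5/12 + 5/18 + 19/36 − 1/9 − 2/9 − 5/36 + 1/12 = 5/6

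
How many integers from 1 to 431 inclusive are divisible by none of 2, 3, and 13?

133

Apply inclusion-exclusion:
215 + 143 + 33 − 71 − 16 − 11 + 5 = 298
431 − 298 = 133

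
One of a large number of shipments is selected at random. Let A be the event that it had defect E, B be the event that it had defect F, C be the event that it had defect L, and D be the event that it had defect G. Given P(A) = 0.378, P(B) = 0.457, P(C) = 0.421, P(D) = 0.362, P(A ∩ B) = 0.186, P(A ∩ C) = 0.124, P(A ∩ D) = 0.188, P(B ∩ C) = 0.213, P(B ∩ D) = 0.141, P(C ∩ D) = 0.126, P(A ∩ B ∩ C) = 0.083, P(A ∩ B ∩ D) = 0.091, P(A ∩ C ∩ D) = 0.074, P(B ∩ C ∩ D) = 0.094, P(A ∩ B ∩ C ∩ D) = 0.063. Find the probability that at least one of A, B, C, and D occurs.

0.919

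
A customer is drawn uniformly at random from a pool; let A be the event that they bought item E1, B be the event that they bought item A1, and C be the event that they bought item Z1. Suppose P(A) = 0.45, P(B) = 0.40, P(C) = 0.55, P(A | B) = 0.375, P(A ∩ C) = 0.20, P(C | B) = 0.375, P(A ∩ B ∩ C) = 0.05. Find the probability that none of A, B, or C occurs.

P(A ∩ B) = P(B)·P(A|B) = 0.40 × 0.375 = 0.15
P(B ∩ C) = P(B)·P(C|B) = 0.40 × 0.375 = 0.15
Apply inclusion-exclusion:
P(A ∪ B ∪ C) = 0.45 + 0.40 + 0.55 − 0.15 − 0.20 − 0.15 + 0.05 = 0.95
P(none) = 1 − 0.95 = 0.05

0.05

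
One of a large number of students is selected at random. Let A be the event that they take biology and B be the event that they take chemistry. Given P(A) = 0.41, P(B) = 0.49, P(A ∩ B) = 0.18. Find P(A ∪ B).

0.72

P(A ∪ B) = 0.41 + 0.49 − 0.18 = 0.72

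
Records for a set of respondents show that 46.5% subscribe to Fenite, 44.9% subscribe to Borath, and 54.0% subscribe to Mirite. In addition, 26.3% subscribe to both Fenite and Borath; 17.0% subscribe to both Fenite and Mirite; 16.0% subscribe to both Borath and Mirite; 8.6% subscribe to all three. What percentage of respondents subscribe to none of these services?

P(at least one) = 46.5 + 44.9 + 54.0 − 26.3 − 17.0 − 16.0 + 8.6 = 94.7%
P(none) = 100% − 94.7% = 5.3%

5.3%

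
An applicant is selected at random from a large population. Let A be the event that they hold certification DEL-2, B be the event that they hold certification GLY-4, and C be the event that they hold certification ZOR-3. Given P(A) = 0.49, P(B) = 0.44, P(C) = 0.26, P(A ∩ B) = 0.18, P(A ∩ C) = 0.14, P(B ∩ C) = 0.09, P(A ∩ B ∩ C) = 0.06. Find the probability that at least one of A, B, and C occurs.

0.84

P(A ∪ B ∪ C) = 0.49 + 0.44 + 0.26 − 0.18 − 0.14 − 0.09 + 0.06 = 0.84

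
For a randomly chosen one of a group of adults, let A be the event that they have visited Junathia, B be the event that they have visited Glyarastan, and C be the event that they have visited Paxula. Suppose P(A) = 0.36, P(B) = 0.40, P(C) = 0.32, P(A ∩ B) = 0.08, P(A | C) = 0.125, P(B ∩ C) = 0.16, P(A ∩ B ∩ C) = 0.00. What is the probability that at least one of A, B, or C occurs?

0.80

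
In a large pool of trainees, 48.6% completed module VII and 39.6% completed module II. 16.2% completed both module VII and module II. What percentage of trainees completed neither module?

28.0%

Inclusion–exclusion gives
P(≥1) = 48.6 + 39.6 − 16.2 = 72.0%
P(none) = 100% − 72.0% = 28.0%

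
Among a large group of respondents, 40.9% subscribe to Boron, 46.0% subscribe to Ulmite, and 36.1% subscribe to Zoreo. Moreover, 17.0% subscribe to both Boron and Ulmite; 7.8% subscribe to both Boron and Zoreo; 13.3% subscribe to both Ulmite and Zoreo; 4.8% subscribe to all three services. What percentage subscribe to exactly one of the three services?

61.2%

By inclusion–exclusion (exactly-one form):
P(exactly one) = 40.9 + 46.0 + 36.1 − 2·17.0 − 2·7.8 − 2·13.3 + 3·4.8 = 61.2%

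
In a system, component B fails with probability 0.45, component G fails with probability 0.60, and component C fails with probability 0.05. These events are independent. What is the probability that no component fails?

P(none) = (1 − 0.45) × (1 − 0.60) × (1 − 0.05) = 0.55 × 0.40 × 0.95 = 0.209

0.209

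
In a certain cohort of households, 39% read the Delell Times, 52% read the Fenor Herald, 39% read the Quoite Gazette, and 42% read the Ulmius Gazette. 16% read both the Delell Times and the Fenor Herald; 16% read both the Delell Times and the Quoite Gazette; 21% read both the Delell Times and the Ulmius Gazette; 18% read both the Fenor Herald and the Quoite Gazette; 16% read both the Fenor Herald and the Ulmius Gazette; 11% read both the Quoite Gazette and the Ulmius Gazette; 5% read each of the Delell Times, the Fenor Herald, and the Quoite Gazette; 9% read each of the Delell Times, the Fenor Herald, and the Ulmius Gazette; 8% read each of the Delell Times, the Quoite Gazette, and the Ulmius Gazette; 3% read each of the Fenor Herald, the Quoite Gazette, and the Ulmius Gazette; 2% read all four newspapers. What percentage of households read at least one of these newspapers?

97%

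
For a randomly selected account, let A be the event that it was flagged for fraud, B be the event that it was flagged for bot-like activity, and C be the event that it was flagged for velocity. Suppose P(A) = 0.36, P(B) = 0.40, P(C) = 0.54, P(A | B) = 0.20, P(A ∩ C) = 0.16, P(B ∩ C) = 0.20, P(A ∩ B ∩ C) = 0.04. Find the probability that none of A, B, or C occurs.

P(A ∩ B) = P(B)·P(A|B) = 0.40 × 0.20 = 0.08
Using inclusion–exclusion:
P(A ∪ B ∪ C) = 0.36 + 0.40 + 0.54 − 0.08 − 0.16 − 0.20 + 0.04 = 0.90
P(none) = 1 − 0.90 = 0.10

0.10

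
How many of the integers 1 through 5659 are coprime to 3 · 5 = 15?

Inclusion–exclusion gives
floor(5659/3) + floor(5659/5) − floor(5659/15) = 1886 + 1131 − 377 = 2640
5659 − 2640 = 3019

3019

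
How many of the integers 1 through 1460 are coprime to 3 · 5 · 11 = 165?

709

⌊1460/3⌋ + ⌊1460/5⌋ + ⌊1460/11⌋ − ⌊1460/15⌋ − ⌊1460/33⌋ − ⌊1460/55⌋ + ⌊1460/165⌋ = 486 + 292 + 132 − 97 − 44 − 26 + 8 = 751
1460 − 751 = 709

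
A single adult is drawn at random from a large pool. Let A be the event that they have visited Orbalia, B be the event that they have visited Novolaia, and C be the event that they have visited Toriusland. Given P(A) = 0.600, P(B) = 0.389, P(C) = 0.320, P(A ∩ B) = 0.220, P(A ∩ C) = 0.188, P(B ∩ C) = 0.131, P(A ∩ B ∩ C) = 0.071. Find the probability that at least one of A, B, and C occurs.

Using inclusion–exclusion:
P(A ∪ B ∪ C) = 0.600 + 0.389 + 0.320 − 0.220 − 0.188 − 0.131 + 0.071 = 0.841

0.841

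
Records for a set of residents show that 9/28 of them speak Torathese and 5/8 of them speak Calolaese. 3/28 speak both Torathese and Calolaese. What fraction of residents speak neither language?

P(at least one) = 9/28 + 5/8 − 3/28 = 47/56
P(none) = 1 − 47/56 = 9/56

9/56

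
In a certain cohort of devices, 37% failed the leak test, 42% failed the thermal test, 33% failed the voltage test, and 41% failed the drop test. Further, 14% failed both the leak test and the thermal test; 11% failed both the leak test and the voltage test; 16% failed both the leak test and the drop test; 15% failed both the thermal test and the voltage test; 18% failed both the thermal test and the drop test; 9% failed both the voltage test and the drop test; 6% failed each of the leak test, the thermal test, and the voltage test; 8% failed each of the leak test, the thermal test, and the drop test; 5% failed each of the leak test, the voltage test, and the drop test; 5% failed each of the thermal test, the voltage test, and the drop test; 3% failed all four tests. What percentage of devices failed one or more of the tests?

P(≥1) = 37 + 42 + 33 + 41 − 14 − 11 − 16 − 15 − 18 − 9 + 6 + 8 + 5 + 5 − 3 = 91%

91%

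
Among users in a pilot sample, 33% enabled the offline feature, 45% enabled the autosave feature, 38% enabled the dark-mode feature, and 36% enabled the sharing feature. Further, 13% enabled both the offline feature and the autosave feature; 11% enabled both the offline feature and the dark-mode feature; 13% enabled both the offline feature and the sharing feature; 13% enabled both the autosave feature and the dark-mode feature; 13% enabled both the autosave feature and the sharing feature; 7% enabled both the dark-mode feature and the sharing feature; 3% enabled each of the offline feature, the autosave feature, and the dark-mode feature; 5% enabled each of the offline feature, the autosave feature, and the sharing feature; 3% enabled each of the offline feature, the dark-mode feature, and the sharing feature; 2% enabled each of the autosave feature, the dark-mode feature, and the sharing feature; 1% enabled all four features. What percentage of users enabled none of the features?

Using inclusion–exclusion:
P(union) = 33 + 45 + 38 + 36 − 13 − 11 − 13 − 13 − 13 − 7 + 3 + 5 + 3 + 2 − 1 = 94%
P(none) = 100% − 94% = 6%

6%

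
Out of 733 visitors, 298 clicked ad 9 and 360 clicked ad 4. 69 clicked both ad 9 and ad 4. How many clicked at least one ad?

589

|union| = 298 + 360 − 69 = 589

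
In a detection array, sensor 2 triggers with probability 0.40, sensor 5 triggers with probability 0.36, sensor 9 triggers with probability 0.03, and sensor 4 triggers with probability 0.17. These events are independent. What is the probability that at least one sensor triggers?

P(none) = (1 − 0.40) × (1 − 0.36) × (1 − 0.03) × (1 − 0.17) = 0.60 × 0.64 × 0.97 × 0.83 = 0.3091584
P(at least one) = 1 − 0.3091584 = 0.6908416

0.6908416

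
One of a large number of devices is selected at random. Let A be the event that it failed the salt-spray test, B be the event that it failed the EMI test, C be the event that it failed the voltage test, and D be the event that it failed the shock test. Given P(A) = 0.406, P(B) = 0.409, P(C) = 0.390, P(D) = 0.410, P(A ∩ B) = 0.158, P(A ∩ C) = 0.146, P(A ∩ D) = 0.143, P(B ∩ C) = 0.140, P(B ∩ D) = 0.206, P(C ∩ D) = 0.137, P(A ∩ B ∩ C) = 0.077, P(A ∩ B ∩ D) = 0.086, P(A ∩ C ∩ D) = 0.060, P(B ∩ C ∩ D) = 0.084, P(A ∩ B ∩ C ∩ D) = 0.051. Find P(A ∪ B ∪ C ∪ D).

0.941

P(A ∪ B ∪ C ∪ D) = 0.406 + 0.409 + 0.390 + 0.410 − 0.158 − 0.146 − 0.143 − 0.140 − 0.206 − 0.137 + 0.077 + 0.086 + 0.060 + 0.084 − 0.051 = 0.941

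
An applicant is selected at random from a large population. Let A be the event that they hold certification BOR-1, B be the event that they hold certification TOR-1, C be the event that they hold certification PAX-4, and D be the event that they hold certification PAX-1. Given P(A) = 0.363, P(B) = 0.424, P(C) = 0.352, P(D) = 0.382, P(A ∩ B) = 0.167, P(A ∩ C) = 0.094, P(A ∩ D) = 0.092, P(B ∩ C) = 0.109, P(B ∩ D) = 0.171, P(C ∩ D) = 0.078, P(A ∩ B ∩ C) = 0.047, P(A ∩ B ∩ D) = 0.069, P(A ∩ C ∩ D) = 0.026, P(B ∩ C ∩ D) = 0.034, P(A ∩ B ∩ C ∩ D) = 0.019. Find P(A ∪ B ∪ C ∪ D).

0.967

By inclusion–exclusion:
P(A ∪ B ∪ C ∪ D) = 0.363 + 0.424 + 0.352 + 0.382 − 0.167 − 0.094 − 0.092 − 0.109 − 0.171 − 0.078 + 0.047 + 0.069 + 0.026 + 0.034 − 0.019 = 0.967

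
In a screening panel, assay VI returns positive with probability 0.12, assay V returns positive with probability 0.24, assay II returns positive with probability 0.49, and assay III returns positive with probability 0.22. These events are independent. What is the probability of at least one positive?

0.73395136

Since the events are independent, P(none) is the product of the individual non-occurrence probabilities.
P(none) = (1 − 0.12) × (1 − 0.24) × (1 − 0.49) × (1 − 0.22) = 0.88 × 0.76 × 0.51 × 0.78 = 0.26604864
P(at least one) = 1 − 0.26604864 = 0.73395136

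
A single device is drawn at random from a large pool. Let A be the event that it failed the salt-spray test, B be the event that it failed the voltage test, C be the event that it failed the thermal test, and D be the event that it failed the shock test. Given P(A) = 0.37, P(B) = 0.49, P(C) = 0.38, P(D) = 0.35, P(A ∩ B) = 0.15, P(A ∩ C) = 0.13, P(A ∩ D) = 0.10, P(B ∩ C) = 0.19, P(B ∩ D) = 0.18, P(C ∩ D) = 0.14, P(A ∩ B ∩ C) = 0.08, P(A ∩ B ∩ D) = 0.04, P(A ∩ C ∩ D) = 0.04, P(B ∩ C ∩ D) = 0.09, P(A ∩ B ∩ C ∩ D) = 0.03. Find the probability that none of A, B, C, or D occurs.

By inclusion–exclusion:
P(A ∪ B ∪ C ∪ D) = 0.37 + 0.49 + 0.38 + 0.35 − 0.15 − 0.13 − 0.10 − 0.19 − 0.18 − 0.14 + 0.08 + 0.04 + 0.04 + 0.09 − 0.03 = 0.92
P(none) = 1 − 0.92 = 0.08

0.08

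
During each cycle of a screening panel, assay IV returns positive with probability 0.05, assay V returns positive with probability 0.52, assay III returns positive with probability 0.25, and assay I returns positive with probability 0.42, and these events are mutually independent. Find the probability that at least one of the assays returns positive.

0.80164

Since the events are independent, P(none) is the product of the individual non-occurrence probabilities.
P(none) = (1 − 0.05) × (1 − 0.52) × (1 − 0.25) × (1 − 0.42) = 0.95 × 0.48 × 0.75 × 0.58 = 0.19836
P(at least one) = 1 − 0.19836 = 0.80164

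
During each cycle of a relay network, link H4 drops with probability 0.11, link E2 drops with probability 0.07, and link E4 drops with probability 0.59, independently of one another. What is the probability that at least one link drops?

P(none) = (1 − 0.11) × (1 − 0.07) × (1 − 0.59) = 0.89 × 0.93 × 0.41 = 0.339357
P(at least one) = 1 − 0.339357 = 0.660643

0.660643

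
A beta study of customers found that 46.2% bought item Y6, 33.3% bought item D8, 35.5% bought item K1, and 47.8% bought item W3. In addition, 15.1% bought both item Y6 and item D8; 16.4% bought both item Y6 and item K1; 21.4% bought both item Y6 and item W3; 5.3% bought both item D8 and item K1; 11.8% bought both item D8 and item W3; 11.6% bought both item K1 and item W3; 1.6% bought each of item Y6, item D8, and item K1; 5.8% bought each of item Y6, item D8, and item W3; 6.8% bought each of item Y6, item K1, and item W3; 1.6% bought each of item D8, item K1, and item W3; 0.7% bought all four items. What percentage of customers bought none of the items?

P(≥1) = 46.2 + 33.3 + 35.5 + 47.8 − 15.1 − 16.4 − 21.4 − 5.3 − 11.8 − 11.6 + 1.6 + 5.8 + 6.8 + 1.6 − 0.7 = 96.3%
P(none) = 100% − 96.3% = 3.7%

3.7%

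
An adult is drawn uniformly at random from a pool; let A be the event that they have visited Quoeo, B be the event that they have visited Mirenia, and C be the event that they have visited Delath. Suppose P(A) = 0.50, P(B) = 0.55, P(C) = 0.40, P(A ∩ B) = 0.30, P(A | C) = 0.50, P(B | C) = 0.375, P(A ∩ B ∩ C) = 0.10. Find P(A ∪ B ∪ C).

P(A ∩ C) = P(C)·P(A|C) = 0.40 × 0.50 = 0.20
P(B ∩ C) = P(C)·P(B|C) = 0.40 × 0.375 = 0.15
Inclusion–exclusion gives
P(A ∪ B ∪ C) = 0.50 + 0.55 + 0.40 − 0.30 − 0.20 − 0.15 + 0.10 = 0.90

0.90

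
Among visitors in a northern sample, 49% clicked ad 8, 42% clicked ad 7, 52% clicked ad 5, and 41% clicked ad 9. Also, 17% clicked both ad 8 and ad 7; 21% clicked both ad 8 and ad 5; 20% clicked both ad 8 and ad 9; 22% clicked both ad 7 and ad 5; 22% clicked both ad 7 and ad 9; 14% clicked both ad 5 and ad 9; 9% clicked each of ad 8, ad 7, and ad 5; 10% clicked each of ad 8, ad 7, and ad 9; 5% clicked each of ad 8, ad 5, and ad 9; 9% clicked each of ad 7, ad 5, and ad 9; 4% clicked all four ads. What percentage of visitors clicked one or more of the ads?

97%

Apply inclusion-exclusion:
P(union) = 49 + 42 + 52 + 41 − 17 − 21 − 20 − 22 − 22 − 14 + 9 + 10 + 5 + 9 − 4 = 97%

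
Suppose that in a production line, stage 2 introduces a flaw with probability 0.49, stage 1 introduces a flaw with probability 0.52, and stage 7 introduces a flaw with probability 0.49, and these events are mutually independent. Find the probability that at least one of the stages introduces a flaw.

0.875152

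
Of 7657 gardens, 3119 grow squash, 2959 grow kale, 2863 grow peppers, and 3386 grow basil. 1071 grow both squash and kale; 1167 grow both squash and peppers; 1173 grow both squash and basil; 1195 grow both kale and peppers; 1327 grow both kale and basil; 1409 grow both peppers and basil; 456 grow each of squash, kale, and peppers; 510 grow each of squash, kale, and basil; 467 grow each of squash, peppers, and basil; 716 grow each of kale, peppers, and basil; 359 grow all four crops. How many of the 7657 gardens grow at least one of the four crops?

6775

Apply inclusion-exclusion:
|at least one| = 3119 + 2959 + 2863 + 3386 − 1071 − 1167 − 1173 − 1195 − 1327 − 1409 + 456 + 510 + 467 + 716 − 359 = 6775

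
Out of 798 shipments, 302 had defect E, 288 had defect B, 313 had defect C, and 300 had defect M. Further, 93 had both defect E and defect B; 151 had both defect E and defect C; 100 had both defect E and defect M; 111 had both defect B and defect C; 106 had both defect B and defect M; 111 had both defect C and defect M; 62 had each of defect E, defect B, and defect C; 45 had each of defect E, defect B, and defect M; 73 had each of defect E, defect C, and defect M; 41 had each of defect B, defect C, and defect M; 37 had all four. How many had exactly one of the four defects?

Using the inclusion–exclusion count for exactly one event:
|exactly one| = 302 + 288 + 313 + 300 − 2·93 − 2·151 − 2·100 − 2·111 − 2·106 − 2·111 + 3·62 + 3·45 + 3·73 + 3·41 − 4·37 = 374

374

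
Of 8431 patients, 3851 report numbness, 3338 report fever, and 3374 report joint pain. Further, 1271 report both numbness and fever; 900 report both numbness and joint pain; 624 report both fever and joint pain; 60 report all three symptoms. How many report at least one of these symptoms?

N(≥1) = 3851 + 3338 + 3374 − 1271 − 900 − 624 + 60 = 7828

7828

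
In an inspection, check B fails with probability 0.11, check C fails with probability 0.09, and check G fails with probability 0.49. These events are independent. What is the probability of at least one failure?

P(none) = (1 − 0.11) × (1 − 0.09) × (1 − 0.49) = 0.89 × 0.91 × 0.51 = 0.413049
P(at least one) = 1 − 0.413049 = 0.586951

0.586951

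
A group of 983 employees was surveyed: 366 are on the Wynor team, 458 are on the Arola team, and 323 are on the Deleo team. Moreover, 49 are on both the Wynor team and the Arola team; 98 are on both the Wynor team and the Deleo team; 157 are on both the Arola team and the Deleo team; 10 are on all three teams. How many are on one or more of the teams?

By inclusion–exclusion:
|union| = 366 + 458 + 323 − 49 − 98 − 157 + 10 = 853

853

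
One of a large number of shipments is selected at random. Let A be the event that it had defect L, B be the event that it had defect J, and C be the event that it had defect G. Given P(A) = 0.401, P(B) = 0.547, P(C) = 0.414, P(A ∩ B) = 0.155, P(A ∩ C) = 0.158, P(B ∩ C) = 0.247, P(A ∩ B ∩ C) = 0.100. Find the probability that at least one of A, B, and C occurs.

0.902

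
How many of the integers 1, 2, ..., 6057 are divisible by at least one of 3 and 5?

2827

Inclusion–exclusion gives
floor(6057/3) + floor(6057/5) − floor(6057/15) = 2019 + 1211 − 403 = 2827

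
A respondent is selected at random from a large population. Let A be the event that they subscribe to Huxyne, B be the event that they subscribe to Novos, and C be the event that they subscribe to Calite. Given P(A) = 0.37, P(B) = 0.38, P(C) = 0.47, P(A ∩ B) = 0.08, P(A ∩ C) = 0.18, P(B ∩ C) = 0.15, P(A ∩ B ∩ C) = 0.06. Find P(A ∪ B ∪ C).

0.87

Using inclusion–exclusion:
P(A ∪ B ∪ C) = 0.37 + 0.38 + 0.47 − 0.08 − 0.18 − 0.15 + 0.06 = 0.87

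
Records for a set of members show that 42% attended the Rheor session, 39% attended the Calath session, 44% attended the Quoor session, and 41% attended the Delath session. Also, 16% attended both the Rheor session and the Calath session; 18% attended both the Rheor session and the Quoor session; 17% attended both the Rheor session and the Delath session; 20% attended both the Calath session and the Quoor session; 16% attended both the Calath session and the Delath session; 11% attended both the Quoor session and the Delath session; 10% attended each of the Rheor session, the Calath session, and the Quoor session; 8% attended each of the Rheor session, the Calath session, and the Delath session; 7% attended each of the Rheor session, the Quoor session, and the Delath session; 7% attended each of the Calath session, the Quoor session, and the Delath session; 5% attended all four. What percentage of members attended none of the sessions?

5%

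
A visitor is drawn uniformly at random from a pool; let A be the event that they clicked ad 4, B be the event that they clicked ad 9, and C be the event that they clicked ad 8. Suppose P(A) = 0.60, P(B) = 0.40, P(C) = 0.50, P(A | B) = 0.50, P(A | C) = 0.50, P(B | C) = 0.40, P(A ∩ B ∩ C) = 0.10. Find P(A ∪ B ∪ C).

P(A ∩ B) = P(B)·P(A|B) = 0.40 × 0.50 = 0.20
P(A ∩ C) = P(C)·P(A|C) = 0.50 × 0.50 = 0.25
P(B ∩ C) = P(C)·P(B|C) = 0.50 × 0.40 = 0.20
By inclusion–exclusion:
P(A ∪ B ∪ C) = 0.60 + 0.40 + 0.50 − 0.20 − 0.25 − 0.20 + 0.10 = 0.95

0.95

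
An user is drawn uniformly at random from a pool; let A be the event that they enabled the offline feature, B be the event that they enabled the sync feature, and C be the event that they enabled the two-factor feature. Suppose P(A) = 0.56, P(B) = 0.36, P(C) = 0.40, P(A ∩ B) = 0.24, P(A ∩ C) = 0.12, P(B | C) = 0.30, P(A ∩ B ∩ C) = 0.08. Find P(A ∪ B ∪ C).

0.92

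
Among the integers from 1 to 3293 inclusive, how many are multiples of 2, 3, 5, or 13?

2482

Inclusion–exclusion gives
1646 + 1097 + 658 + 253 − 548 − 329 − 126 − 219 − 84 − 50 + 109 + 42 + 25 + 16 − 8 = 2482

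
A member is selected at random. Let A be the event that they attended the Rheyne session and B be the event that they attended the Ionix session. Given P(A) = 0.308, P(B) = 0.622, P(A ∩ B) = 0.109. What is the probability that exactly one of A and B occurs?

P(exactly one) = 0.308 + 0.622 − 2·0.109 = 0.712

0.712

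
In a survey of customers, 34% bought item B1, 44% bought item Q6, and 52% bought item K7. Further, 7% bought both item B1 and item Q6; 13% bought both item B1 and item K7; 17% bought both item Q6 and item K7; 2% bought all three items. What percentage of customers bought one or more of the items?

95%

Inclusion–exclusion gives
P(at least one) = 34 + 44 + 52 − 7 − 13 − 17 + 2 = 95%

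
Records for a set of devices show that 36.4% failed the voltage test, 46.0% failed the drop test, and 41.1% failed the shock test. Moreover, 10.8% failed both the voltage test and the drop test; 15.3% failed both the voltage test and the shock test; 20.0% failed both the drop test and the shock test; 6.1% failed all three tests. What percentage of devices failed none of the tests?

16.5%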